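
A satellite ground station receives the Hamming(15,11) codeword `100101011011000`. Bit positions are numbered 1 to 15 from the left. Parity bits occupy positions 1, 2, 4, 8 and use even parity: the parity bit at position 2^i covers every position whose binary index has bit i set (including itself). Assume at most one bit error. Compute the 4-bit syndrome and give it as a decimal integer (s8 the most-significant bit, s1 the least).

s1: b1⊕b3⊕b5⊕b7⊕b9⊕b11⊕b13⊕b15 = 1⊕0⊕0⊕0⊕1⊕1⊕0⊕0 = 1
s2: b2⊕b3⊕b6⊕b7⊕b10⊕b11⊕b14⊕b15 = 0⊕0⊕1⊕0⊕0⊕1⊕0⊕0 = 0
s4: b4⊕b5⊕b6⊕b7⊕b12⊕b13⊕b14⊕b15 = 1⊕0⊕1⊕0⊕1⊕0⊕0⊕0 = 1
s8: b8⊕b9⊕b10⊕b11⊕b12⊕b13⊕b14⊕b15 = 1⊕1⊕0⊕1⊕1⊕0⊕0⊕0 = 0
Syndrome (s8...s1) = 0101 → position 5.

5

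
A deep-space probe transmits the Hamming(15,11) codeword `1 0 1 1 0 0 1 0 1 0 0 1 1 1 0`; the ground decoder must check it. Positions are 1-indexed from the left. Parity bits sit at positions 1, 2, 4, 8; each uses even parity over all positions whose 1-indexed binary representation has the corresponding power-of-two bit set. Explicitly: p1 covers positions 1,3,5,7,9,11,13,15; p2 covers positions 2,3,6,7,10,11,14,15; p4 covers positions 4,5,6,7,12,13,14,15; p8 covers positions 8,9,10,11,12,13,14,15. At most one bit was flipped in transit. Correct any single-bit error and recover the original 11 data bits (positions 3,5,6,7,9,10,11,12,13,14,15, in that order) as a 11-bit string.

s1: b1⊕b3⊕b5⊕b7⊕b9⊕b11⊕b13⊕b15 = 1⊕1⊕0⊕1⊕1⊕0⊕1⊕0 = 1
s2: b2⊕b3⊕b6⊕b7⊕b10⊕b11⊕b14⊕b15 = 0⊕1⊕0⊕1⊕0⊕0⊕1⊕0 = 1
s4: b4⊕b5⊕b6⊕b7⊕b12⊕b13⊕b14⊕b15 = 1⊕0⊕0⊕1⊕1⊕1⊕1⊕0 = 1
s8: b8⊕b9⊕b10⊕b11⊕b12⊕b13⊕b14⊕b15 = 0⊕1⊕0⊕0⊕1⊕1⊕1⊕0 = 0
Syndrome (s8...s1) = 0111 → position 7.
Flip bit 7: corrected codeword = 101100001001110
Data bits at positions 3,5,6,7,9,10,11,12,13,14,15: 10001001110

10001001110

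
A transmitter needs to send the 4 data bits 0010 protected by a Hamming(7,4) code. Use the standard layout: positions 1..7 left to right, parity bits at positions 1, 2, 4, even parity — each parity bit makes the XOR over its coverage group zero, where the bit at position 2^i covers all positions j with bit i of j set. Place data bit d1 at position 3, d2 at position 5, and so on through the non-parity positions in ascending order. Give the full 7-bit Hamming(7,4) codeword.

Place data bits at non-power-of-two positions: b3=0, b5=0, b6=1, b7=0.
p1 = XOR of data positions {3,5,7} = 0⊕0⊕0 = 0
p2 = XOR of data positions {3,6,7} = 0⊕1⊕0 = 1
p4 = XOR of data positions {5,6,7} = 0⊕1⊕0 = 1
Codeword b1..b7 = 0101010

0101010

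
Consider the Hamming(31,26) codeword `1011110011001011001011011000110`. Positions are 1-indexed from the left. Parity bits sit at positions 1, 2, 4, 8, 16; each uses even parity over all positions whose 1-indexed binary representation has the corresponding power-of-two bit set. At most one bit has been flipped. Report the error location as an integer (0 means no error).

6

s1: b1⊕b3⊕b5⊕b7⊕b9⊕b11⊕b13⊕b15⊕b17⊕b19⊕b21⊕b23⊕b25⊕b27⊕b29⊕b31 = 1⊕1⊕1⊕0⊕1⊕0⊕1⊕1⊕0⊕1⊕1⊕0⊕1⊕0⊕1⊕0 = 0
s2: b2⊕b3⊕b6⊕b7⊕b10⊕b11⊕b14⊕b15⊕b18⊕b19⊕b22⊕b23⊕b26⊕b27⊕b30⊕b31 = 0⊕1⊕1⊕0⊕1⊕0⊕0⊕1⊕0⊕1⊕1⊕0⊕0⊕0⊕1⊕0 = 1
s4: b4⊕b5⊕b6⊕b7⊕b12⊕b13⊕b14⊕b15⊕b20⊕b21⊕b22⊕b23⊕b28⊕b29⊕b30⊕b31 = 1⊕1⊕1⊕0⊕0⊕1⊕0⊕1⊕0⊕1⊕1⊕0⊕0⊕1⊕1⊕0 = 1
s8: b8⊕b9⊕b10⊕b11⊕b12⊕b13⊕b14⊕b15⊕b24⊕b25⊕b26⊕b27⊕b28⊕b29⊕b30⊕b31 = 0⊕1⊕1⊕0⊕0⊕1⊕0⊕1⊕1⊕1⊕0⊕0⊕0⊕1⊕1⊕0 = 0
s16: b16⊕b17⊕b18⊕b19⊕b20⊕b21⊕b22⊕b23⊕b24⊕b25⊕b26⊕b27⊕b28⊕b29⊕b30⊕b31 = 1⊕0⊕0⊕1⊕0⊕1⊕1⊕0⊕1⊕1⊕0⊕0⊕0⊕1⊕1⊕0 = 0
Syndrome (s16...s1) = 00110 → position 6.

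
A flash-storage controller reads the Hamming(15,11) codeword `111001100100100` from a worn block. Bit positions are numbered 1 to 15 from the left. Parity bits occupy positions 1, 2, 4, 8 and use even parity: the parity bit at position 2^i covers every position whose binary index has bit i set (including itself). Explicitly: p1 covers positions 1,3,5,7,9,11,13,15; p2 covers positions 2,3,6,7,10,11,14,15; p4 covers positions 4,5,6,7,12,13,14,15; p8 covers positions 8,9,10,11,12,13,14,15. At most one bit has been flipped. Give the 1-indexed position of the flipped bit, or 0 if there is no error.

s1: b1⊕b3⊕b5⊕b7⊕b9⊕b11⊕b13⊕b15 = 1⊕1⊕0⊕1⊕0⊕0⊕1⊕0 = 0
s2: b2⊕b3⊕b6⊕b7⊕b10⊕b11⊕b14⊕b15 = 1⊕1⊕1⊕1⊕1⊕0⊕0⊕0 = 1
s4: b4⊕b5⊕b6⊕b7⊕b12⊕b13⊕b14⊕b15 = 0⊕0⊕1⊕1⊕0⊕1⊕0⊕0 = 1
s8: b8⊕b9⊕b10⊕b11⊕b12⊕b13⊕b14⊕b15 = 0⊕0⊕1⊕0⊕0⊕1⊕0⊕0 = 0
Syndrome (s8...s1) = 0110 → position 6.

6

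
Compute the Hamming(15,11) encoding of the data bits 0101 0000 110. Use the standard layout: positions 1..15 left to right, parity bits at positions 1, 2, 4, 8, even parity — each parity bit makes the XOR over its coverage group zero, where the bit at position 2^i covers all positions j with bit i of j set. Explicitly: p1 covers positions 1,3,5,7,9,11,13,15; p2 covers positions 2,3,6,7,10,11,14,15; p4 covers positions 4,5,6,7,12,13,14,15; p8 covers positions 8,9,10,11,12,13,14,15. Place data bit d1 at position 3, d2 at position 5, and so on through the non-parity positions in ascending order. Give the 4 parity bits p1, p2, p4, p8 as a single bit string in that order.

1000

Place data bits at non-power-of-two positions: b3=0, b5=1, b6=0, b7=1, b9=0, b10=0, b11=0, b12=0, b13=1, b14=1, b15=0.
p1 = XOR of data positions {3,5,7,9,11,13,15} = 0⊕1⊕1⊕0⊕0⊕1⊕0 = 1
p2 = XOR of data positions {3,6,7,10,11,14,15} = 0⊕0⊕1⊕0⊕0⊕1⊕0 = 0
p4 = XOR of data positions {5,6,7,12,13,14,15} = 1⊕0⊕1⊕0⊕1⊕1⊕0 = 0
p8 = XOR of data positions {9,10,11,12,13,14,15} = 0⊕0⊕0⊕0⊕1⊕1⊕0 = 0
Parity bits p1,p2,p4,p8 = 1000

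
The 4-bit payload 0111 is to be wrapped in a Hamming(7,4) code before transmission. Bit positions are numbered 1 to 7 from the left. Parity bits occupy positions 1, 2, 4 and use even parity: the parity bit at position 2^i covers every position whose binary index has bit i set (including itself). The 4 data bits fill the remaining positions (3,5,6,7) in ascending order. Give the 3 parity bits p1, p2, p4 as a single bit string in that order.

001

Place data bits at non-power-of-two positions: b3=0, b5=1, b6=1, b7=1.
p1 = XOR of data positions {3,5,7} = 0⊕1⊕1 = 0
p2 = XOR of data positions {3,6,7} = 0⊕1⊕1 = 0
p4 = XOR of data positions {5,6,7} = 1⊕1⊕1 = 1
Parity bits p1,p2,p4 = 001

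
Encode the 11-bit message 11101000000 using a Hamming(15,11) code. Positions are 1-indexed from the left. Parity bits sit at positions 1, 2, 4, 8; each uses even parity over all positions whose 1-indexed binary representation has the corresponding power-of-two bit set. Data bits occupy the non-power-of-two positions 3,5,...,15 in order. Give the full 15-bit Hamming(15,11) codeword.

101011011000000

Place data bits at non-power-of-two positions: b3=1, b5=1, b6=1, b7=0, b9=1, b10=0, b11=0, b12=0, b13=0, b14=0, b15=0.
p1 = XOR of data positions {3,5,7,9,11,13,15} = 1⊕1⊕0⊕1⊕0⊕0⊕0 = 1
p2 = XOR of data positions {3,6,7,10,11,14,15} = 1⊕1⊕0⊕0⊕0⊕0⊕0 = 0
p4 = XOR of data positions {5,6,7,12,13,14,15} = 1⊕1⊕0⊕0⊕0⊕0⊕0 = 0
p8 = XOR of data positions {9,10,11,12,13,14,15} = 1⊕0⊕0⊕0⊕0⊕0⊕0 = 1
Codeword b1..b15 = 101011011000000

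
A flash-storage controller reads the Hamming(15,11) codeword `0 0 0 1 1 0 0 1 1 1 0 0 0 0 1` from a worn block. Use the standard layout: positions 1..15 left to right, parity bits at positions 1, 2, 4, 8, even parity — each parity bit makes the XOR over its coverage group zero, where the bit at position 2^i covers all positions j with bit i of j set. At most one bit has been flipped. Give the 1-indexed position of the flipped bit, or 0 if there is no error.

s1: b1⊕b3⊕b5⊕b7⊕b9⊕b11⊕b13⊕b15 = 0⊕0⊕1⊕0⊕1⊕0⊕0⊕1 = 1
s2: b2⊕b3⊕b6⊕b7⊕b10⊕b11⊕b14⊕b15 = 0⊕0⊕0⊕0⊕1⊕0⊕0⊕1 = 0
s4: b4⊕b5⊕b6⊕b7⊕b12⊕b13⊕b14⊕b15 = 1⊕1⊕0⊕0⊕0⊕0⊕0⊕1 = 1
s8: b8⊕b9⊕b10⊕b11⊕b12⊕b13⊕b14⊕b15 = 1⊕1⊕1⊕0⊕0⊕0⊕0⊕1 = 0
Syndrome (s8...s1) = 0101 → position 5.

5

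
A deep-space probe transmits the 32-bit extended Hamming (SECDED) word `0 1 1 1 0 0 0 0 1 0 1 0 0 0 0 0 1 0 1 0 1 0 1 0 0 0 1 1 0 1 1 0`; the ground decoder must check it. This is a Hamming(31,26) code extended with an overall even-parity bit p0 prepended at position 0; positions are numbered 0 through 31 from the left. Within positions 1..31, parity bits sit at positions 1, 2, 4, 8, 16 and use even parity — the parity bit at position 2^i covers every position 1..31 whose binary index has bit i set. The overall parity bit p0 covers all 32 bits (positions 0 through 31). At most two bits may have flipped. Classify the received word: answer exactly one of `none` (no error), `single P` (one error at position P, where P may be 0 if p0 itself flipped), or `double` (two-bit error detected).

s1: b1⊕b3⊕b5⊕b7⊕b9⊕b11⊕b13⊕b15⊕b17⊕b19⊕b21⊕b23⊕b25⊕b27⊕b29⊕b31 = 1⊕1⊕0⊕0⊕0⊕0⊕0⊕0⊕0⊕0⊕0⊕0⊕0⊕1⊕1⊕0 = 0
s2: b2⊕b3⊕b6⊕b7⊕b10⊕b11⊕b14⊕b15⊕b18⊕b19⊕b22⊕b23⊕b26⊕b27⊕b30⊕b31 = 1⊕1⊕0⊕0⊕1⊕0⊕0⊕0⊕1⊕0⊕1⊕0⊕1⊕1⊕1⊕0 = 0
s4: b4⊕b5⊕b6⊕b7⊕b12⊕b13⊕b14⊕b15⊕b20⊕b21⊕b22⊕b23⊕b28⊕b29⊕b30⊕b31 = 0⊕0⊕0⊕0⊕0⊕0⊕0⊕0⊕1⊕0⊕1⊕0⊕0⊕1⊕1⊕0 = 0
s8: b8⊕b9⊕b10⊕b11⊕b12⊕b13⊕b14⊕b15⊕b24⊕b25⊕b26⊕b27⊕b28⊕b29⊕b30⊕b31 = 1⊕0⊕1⊕0⊕0⊕0⊕0⊕0⊕0⊕0⊕1⊕1⊕0⊕1⊕1⊕0 = 0
s16: b16⊕b17⊕b18⊕b19⊕b20⊕b21⊕b22⊕b23⊕b24⊕b25⊕b26⊕b27⊕b28⊕b29⊕b30⊕b31 = 1⊕0⊕1⊕0⊕1⊕0⊕1⊕0⊕0⊕0⊕1⊕1⊕0⊕1⊕1⊕0 = 0
Syndrome (s16...s1) = 00000 → position 0 (no error).
Overall parity (XOR of all 32 bits, including p0): 0⊕1⊕1⊕1⊕0⊕0⊕0⊕0⊕1⊕0⊕1⊕0⊕0⊕0⊕0⊕0⊕1⊕0⊕1⊕0⊕1⊕0⊕1⊕0⊕0⊕0⊕1⊕1⊕0⊕1⊕1⊕0 = 1
Overall=1, syndrome position=0 → single-bit error at position 0.

single 0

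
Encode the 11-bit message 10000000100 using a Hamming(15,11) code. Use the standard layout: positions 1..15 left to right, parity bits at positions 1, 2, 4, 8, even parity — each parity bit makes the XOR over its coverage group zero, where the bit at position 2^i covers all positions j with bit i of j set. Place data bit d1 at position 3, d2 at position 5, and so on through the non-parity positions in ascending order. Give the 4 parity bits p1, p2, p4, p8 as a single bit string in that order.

Place data bits at non-power-of-two positions: b3=1, b5=0, b6=0, b7=0, b9=0, b10=0, b11=0, b12=0, b13=1, b14=0, b15=0.
p1 = XOR of data positions {3,5,7,9,11,13,15} = 1⊕0⊕0⊕0⊕0⊕1⊕0 = 0
p2 = XOR of data positions {3,6,7,10,11,14,15} = 1⊕0⊕0⊕0⊕0⊕0⊕0 = 1
p4 = XOR of data positions {5,6,7,12,13,14,15} = 0⊕0⊕0⊕0⊕1⊕0⊕0 = 1
p8 = XOR of data positions {9,10,11,12,13,14,15} = 0⊕0⊕0⊕0⊕1⊕0⊕0 = 1
Parity bits p1,p2,p4,p8 = 0111

0111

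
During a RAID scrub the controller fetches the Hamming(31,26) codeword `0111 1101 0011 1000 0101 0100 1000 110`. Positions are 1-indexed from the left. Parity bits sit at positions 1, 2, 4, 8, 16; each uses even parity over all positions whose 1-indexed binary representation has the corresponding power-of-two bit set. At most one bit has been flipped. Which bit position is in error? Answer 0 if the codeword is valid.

s1: b1⊕b3⊕b5⊕b7⊕b9⊕b11⊕b13⊕b15⊕b17⊕b19⊕b21⊕b23⊕b25⊕b27⊕b29⊕b31 = 0⊕1⊕1⊕0⊕0⊕1⊕1⊕0⊕0⊕0⊕0⊕0⊕1⊕0⊕1⊕0 = 0
s2: b2⊕b3⊕b6⊕b7⊕b10⊕b11⊕b14⊕b15⊕b18⊕b19⊕b22⊕b23⊕b26⊕b27⊕b30⊕b31 = 1⊕1⊕1⊕0⊕0⊕1⊕0⊕0⊕1⊕0⊕1⊕0⊕0⊕0⊕1⊕0 = 1
s4: b4⊕b5⊕b6⊕b7⊕b12⊕b13⊕b14⊕b15⊕b20⊕b21⊕b22⊕b23⊕b28⊕b29⊕b30⊕b31 = 1⊕1⊕1⊕0⊕1⊕1⊕0⊕0⊕1⊕0⊕1⊕0⊕0⊕1⊕1⊕0 = 1
s8: b8⊕b9⊕b10⊕b11⊕b12⊕b13⊕b14⊕b15⊕b24⊕b25⊕b26⊕b27⊕b28⊕b29⊕b30⊕b31 = 1⊕0⊕0⊕1⊕1⊕1⊕0⊕0⊕0⊕1⊕0⊕0⊕0⊕1⊕1⊕0 = 1
s16: b16⊕b17⊕b18⊕b19⊕b20⊕b21⊕b22⊕b23⊕b24⊕b25⊕b26⊕b27⊕b28⊕b29⊕b30⊕b31 = 0⊕0⊕1⊕0⊕1⊕0⊕1⊕0⊕0⊕1⊕0⊕0⊕0⊕1⊕1⊕0 = 0
Syndrome (s16...s1) = 01110 → position 14.

14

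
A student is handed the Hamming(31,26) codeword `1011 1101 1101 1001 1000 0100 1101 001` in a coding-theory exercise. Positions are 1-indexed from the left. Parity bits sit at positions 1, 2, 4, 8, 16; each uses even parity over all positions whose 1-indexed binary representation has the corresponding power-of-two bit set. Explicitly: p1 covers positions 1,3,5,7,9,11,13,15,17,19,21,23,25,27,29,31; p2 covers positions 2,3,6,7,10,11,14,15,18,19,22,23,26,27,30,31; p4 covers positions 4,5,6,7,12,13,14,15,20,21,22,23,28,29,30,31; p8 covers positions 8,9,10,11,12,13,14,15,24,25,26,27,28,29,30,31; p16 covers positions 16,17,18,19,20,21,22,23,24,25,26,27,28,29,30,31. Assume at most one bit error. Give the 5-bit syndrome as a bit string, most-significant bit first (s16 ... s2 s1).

s1: b1⊕b3⊕b5⊕b7⊕b9⊕b11⊕b13⊕b15⊕b17⊕b19⊕b21⊕b23⊕b25⊕b27⊕b29⊕b31 = 1⊕1⊕1⊕0⊕1⊕0⊕1⊕0⊕1⊕0⊕0⊕0⊕1⊕0⊕0⊕1 = 0
s2: b2⊕b3⊕b6⊕b7⊕b10⊕b11⊕b14⊕b15⊕b18⊕b19⊕b22⊕b23⊕b26⊕b27⊕b30⊕b31 = 0⊕1⊕1⊕0⊕1⊕0⊕0⊕0⊕0⊕0⊕1⊕0⊕1⊕0⊕0⊕1 = 0
s4: b4⊕b5⊕b6⊕b7⊕b12⊕b13⊕b14⊕b15⊕b20⊕b21⊕b22⊕b23⊕b28⊕b29⊕b30⊕b31 = 1⊕1⊕1⊕0⊕1⊕1⊕0⊕0⊕0⊕0⊕1⊕0⊕1⊕0⊕0⊕1 = 0
s8: b8⊕b9⊕b10⊕b11⊕b12⊕b13⊕b14⊕b15⊕b24⊕b25⊕b26⊕b27⊕b28⊕b29⊕b30⊕b31 = 1⊕1⊕1⊕0⊕1⊕1⊕0⊕0⊕0⊕1⊕1⊕0⊕1⊕0⊕0⊕1 = 1
s16: b16⊕b17⊕b18⊕b19⊕b20⊕b21⊕b22⊕b23⊕b24⊕b25⊕b26⊕b27⊕b28⊕b29⊕b30⊕b31 = 1⊕1⊕0⊕0⊕0⊕0⊕1⊕0⊕0⊕1⊕1⊕0⊕1⊕0⊕0⊕1 = 1
Syndrome (s16...s1) = 11000 → position 24.

11000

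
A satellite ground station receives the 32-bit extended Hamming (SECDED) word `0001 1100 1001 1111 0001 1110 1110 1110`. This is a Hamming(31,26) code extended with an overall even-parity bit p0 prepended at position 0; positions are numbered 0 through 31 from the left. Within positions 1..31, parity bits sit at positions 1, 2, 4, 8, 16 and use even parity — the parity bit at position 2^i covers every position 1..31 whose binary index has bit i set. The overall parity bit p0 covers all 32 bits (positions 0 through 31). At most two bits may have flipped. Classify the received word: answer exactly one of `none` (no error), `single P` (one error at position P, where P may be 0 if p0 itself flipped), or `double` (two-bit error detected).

single 1

s1: b1⊕b3⊕b5⊕b7⊕b9⊕b11⊕b13⊕b15⊕b17⊕b19⊕b21⊕b23⊕b25⊕b27⊕b29⊕b31 = 0⊕1⊕1⊕0⊕0⊕1⊕1⊕1⊕0⊕1⊕1⊕0⊕1⊕0⊕1⊕0 = 1
s2: b2⊕b3⊕b6⊕b7⊕b10⊕b11⊕b14⊕b15⊕b18⊕b19⊕b22⊕b23⊕b26⊕b27⊕b30⊕b31 = 0⊕1⊕0⊕0⊕0⊕1⊕1⊕1⊕0⊕1⊕1⊕0⊕1⊕0⊕1⊕0 = 0
s4: b4⊕b5⊕b6⊕b7⊕b12⊕b13⊕b14⊕b15⊕b20⊕b21⊕b22⊕b23⊕b28⊕b29⊕b30⊕b31 = 1⊕1⊕0⊕0⊕1⊕1⊕1⊕1⊕1⊕1⊕1⊕0⊕1⊕1⊕1⊕0 = 0
s8: b8⊕b9⊕b10⊕b11⊕b12⊕b13⊕b14⊕b15⊕b24⊕b25⊕b26⊕b27⊕b28⊕b29⊕b30⊕b31 = 1⊕0⊕0⊕1⊕1⊕1⊕1⊕1⊕1⊕1⊕1⊕0⊕1⊕1⊕1⊕0 = 0
s16: b16⊕b17⊕b18⊕b19⊕b20⊕b21⊕b22⊕b23⊕b24⊕b25⊕b26⊕b27⊕b28⊕b29⊕b30⊕b31 = 0⊕0⊕0⊕1⊕1⊕1⊕1⊕0⊕1⊕1⊕1⊕0⊕1⊕1⊕1⊕0 = 0
Syndrome (s16...s1) = 00001 → position 1.
Overall parity (XOR of all 32 bits, including p0): 0⊕0⊕0⊕1⊕1⊕1⊕0⊕0⊕1⊕0⊕0⊕1⊕1⊕1⊕1⊕1⊕0⊕0⊕0⊕1⊕1⊕1⊕1⊕0⊕1⊕1⊕1⊕0⊕1⊕1⊕1⊕0 = 1
Overall=1, syndrome position=1 → single-bit error at position 1.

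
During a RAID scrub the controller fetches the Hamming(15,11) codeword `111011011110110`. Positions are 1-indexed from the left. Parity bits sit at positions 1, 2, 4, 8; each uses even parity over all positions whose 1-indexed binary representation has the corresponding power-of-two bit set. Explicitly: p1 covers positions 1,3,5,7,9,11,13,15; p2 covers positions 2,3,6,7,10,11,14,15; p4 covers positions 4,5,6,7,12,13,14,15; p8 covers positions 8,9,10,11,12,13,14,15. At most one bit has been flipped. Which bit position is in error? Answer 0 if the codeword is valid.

0

s1: b1⊕b3⊕b5⊕b7⊕b9⊕b11⊕b13⊕b15 = 1⊕1⊕1⊕0⊕1⊕1⊕1⊕0 = 0
s2: b2⊕b3⊕b6⊕b7⊕b10⊕b11⊕b14⊕b15 = 1⊕1⊕1⊕0⊕1⊕1⊕1⊕0 = 0
s4: b4⊕b5⊕b6⊕b7⊕b12⊕b13⊕b14⊕b15 = 0⊕1⊕1⊕0⊕0⊕1⊕1⊕0 = 0
s8: b8⊕b9⊕b10⊕b11⊕b12⊕b13⊕b14⊕b15 = 1⊕1⊕1⊕1⊕0⊕1⊕1⊕0 = 0
Syndrome (s8...s1) = 0000 → position 0 (no error).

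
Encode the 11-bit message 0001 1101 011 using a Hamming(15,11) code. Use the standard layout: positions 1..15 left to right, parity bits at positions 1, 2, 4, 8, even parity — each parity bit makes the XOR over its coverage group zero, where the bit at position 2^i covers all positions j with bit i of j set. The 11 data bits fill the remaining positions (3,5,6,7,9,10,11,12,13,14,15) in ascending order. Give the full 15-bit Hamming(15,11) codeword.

Place data bits at non-power-of-two positions: b3=0, b5=0, b6=0, b7=1, b9=1, b10=1, b11=0, b12=1, b13=0, b14=1, b15=1.
p1 = XOR of data positions {3,5,7,9,11,13,15} = 0⊕0⊕1⊕1⊕0⊕0⊕1 = 1
p2 = XOR of data positions {3,6,7,10,11,14,15} = 0⊕0⊕1⊕1⊕0⊕1⊕1 = 0
p4 = XOR of data positions {5,6,7,12,13,14,15} = 0⊕0⊕1⊕1⊕0⊕1⊕1 = 0
p8 = XOR of data positions {9,10,11,12,13,14,15} = 1⊕1⊕0⊕1⊕0⊕1⊕1 = 1
Codeword b1..b15 = 100000111101011

100000111101011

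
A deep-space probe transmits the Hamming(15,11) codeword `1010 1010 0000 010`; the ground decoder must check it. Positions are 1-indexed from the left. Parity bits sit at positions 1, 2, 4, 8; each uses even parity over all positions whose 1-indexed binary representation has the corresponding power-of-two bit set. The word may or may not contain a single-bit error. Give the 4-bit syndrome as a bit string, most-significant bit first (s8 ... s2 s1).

1110

s1: b1⊕b3⊕b5⊕b7⊕b9⊕b11⊕b13⊕b15 = 1⊕1⊕1⊕1⊕0⊕0⊕0⊕0 = 0
s2: b2⊕b3⊕b6⊕b7⊕b10⊕b11⊕b14⊕b15 = 0⊕1⊕0⊕1⊕0⊕0⊕1⊕0 = 1
s4: b4⊕b5⊕b6⊕b7⊕b12⊕b13⊕b14⊕b15 = 0⊕1⊕0⊕1⊕0⊕0⊕1⊕0 = 1
s8: b8⊕b9⊕b10⊕b11⊕b12⊕b13⊕b14⊕b15 = 0⊕0⊕0⊕0⊕0⊕0⊕1⊕0 = 1
Syndrome (s8...s1) = 1110 → position 14.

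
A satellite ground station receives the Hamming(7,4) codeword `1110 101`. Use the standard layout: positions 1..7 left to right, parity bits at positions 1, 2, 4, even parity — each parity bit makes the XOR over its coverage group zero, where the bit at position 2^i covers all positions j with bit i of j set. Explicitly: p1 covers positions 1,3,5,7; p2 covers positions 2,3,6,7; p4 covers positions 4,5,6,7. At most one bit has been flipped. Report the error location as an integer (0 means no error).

2

s1: b1⊕b3⊕b5⊕b7 = 1⊕1⊕1⊕1 = 0
s2: b2⊕b3⊕b6⊕b7 = 1⊕1⊕0⊕1 = 1
s4: b4⊕b5⊕b6⊕b7 = 0⊕1⊕0⊕1 = 0
Syndrome (s4...s1) = 010 → position 2.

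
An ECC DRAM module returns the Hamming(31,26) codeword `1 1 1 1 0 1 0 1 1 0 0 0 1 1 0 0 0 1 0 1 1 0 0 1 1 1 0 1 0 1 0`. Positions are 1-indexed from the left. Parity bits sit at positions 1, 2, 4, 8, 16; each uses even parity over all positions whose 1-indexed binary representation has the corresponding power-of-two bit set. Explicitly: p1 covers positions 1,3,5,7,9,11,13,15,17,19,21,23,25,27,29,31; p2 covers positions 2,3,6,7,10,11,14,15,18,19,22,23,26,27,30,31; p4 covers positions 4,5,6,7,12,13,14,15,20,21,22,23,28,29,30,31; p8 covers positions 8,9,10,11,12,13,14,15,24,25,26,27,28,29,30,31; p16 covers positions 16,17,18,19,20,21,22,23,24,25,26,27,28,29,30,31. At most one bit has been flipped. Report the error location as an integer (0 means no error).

10

s1: b1⊕b3⊕b5⊕b7⊕b9⊕b11⊕b13⊕b15⊕b17⊕b19⊕b21⊕b23⊕b25⊕b27⊕b29⊕b31 = 1⊕1⊕0⊕0⊕1⊕0⊕1⊕0⊕0⊕0⊕1⊕0⊕1⊕0⊕0⊕0 = 0
s2: b2⊕b3⊕b6⊕b7⊕b10⊕b11⊕b14⊕b15⊕b18⊕b19⊕b22⊕b23⊕b26⊕b27⊕b30⊕b31 = 1⊕1⊕1⊕0⊕0⊕0⊕1⊕0⊕1⊕0⊕0⊕0⊕1⊕0⊕1⊕0 = 1
s4: b4⊕b5⊕b6⊕b7⊕b12⊕b13⊕b14⊕b15⊕b20⊕b21⊕b22⊕b23⊕b28⊕b29⊕b30⊕b31 = 1⊕0⊕1⊕0⊕0⊕1⊕1⊕0⊕1⊕1⊕0⊕0⊕1⊕0⊕1⊕0 = 0
s8: b8⊕b9⊕b10⊕b11⊕b12⊕b13⊕b14⊕b15⊕b24⊕b25⊕b26⊕b27⊕b28⊕b29⊕b30⊕b31 = 1⊕1⊕0⊕0⊕0⊕1⊕1⊕0⊕1⊕1⊕1⊕0⊕1⊕0⊕1⊕0 = 1
s16: b16⊕b17⊕b18⊕b19⊕b20⊕b21⊕b22⊕b23⊕b24⊕b25⊕b26⊕b27⊕b28⊕b29⊕b30⊕b31 = 0⊕0⊕1⊕0⊕1⊕1⊕0⊕0⊕1⊕1⊕1⊕0⊕1⊕0⊕1⊕0 = 0
Syndrome (s16...s1) = 01010 → position 10.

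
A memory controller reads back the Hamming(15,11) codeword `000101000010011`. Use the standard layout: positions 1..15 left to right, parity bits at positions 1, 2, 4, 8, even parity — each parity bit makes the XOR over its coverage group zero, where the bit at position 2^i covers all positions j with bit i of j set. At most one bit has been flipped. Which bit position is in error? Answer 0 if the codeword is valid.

8

s1: b1⊕b3⊕b5⊕b7⊕b9⊕b11⊕b13⊕b15 = 0⊕0⊕0⊕0⊕0⊕1⊕0⊕1 = 0
s2: b2⊕b3⊕b6⊕b7⊕b10⊕b11⊕b14⊕b15 = 0⊕0⊕1⊕0⊕0⊕1⊕1⊕1 = 0
s4: b4⊕b5⊕b6⊕b7⊕b12⊕b13⊕b14⊕b15 = 1⊕0⊕1⊕0⊕0⊕0⊕1⊕1 = 0
s8: b8⊕b9⊕b10⊕b11⊕b12⊕b13⊕b14⊕b15 = 0⊕0⊕0⊕1⊕0⊕0⊕1⊕1 = 1
Syndrome (s8...s1) = 1000 → position 8.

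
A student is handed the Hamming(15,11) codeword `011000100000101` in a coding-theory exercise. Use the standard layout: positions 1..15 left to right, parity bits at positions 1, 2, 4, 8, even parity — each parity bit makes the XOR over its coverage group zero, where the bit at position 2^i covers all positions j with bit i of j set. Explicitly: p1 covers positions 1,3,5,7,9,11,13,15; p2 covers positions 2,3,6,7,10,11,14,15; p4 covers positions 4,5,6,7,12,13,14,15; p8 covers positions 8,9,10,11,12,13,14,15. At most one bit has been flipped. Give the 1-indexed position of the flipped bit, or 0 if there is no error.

4

s1: b1⊕b3⊕b5⊕b7⊕b9⊕b11⊕b13⊕b15 = 0⊕1⊕0⊕1⊕0⊕0⊕1⊕1 = 0
s2: b2⊕b3⊕b6⊕b7⊕b10⊕b11⊕b14⊕b15 = 1⊕1⊕0⊕1⊕0⊕0⊕0⊕1 = 0
s4: b4⊕b5⊕b6⊕b7⊕b12⊕b13⊕b14⊕b15 = 0⊕0⊕0⊕1⊕0⊕1⊕0⊕1 = 1
s8: b8⊕b9⊕b10⊕b11⊕b12⊕b13⊕b14⊕b15 = 0⊕0⊕0⊕0⊕0⊕1⊕0⊕1 = 0
Syndrome (s8...s1) = 0100 → position 4.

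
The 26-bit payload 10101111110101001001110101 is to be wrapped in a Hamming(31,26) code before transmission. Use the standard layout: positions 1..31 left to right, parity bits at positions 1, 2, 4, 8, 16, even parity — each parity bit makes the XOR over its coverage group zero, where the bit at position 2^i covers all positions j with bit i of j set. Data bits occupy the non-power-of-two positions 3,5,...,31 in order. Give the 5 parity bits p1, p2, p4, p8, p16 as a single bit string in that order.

Place data bits at non-power-of-two positions: b3=1, b5=0, b6=1, b7=0, b9=1, b10=1, b11=1, b12=1, b13=1, b14=1, b15=0, b17=1, b18=0, b19=1, b20=0, b21=0, b22=1, b23=0, b24=0, b25=1, b26=1, b27=1, b28=0, b29=1, b30=0, b31=1.
p1 = XOR of data positions {3,5,7,9,11,13,15,17,19,21,23,25,27,29,31} = 1⊕0⊕0⊕1⊕1⊕1⊕0⊕1⊕1⊕0⊕0⊕1⊕1⊕1⊕1 = 0
p2 = XOR of data positions {3,6,7,10,11,14,15,18,19,22,23,26,27,30,31} = 1⊕1⊕0⊕1⊕1⊕1⊕0⊕0⊕1⊕1⊕0⊕1⊕1⊕0⊕1 = 0
p4 = XOR of data positions {5,6,7,12,13,14,15,20,21,22,23,28,29,30,31} = 0⊕1⊕0⊕1⊕1⊕1⊕0⊕0⊕0⊕1⊕0⊕0⊕1⊕0⊕1 = 1
p8 = XOR of data positions {9,10,11,12,13,14,15,24,25,26,27,28,29,30,31} = 1⊕1⊕1⊕1⊕1⊕1⊕0⊕0⊕1⊕1⊕1⊕0⊕1⊕0⊕1 = 1
p16 = XOR of data positions {17,18,19,20,21,22,23,24,25,26,27,28,29,30,31} = 1⊕0⊕1⊕0⊕0⊕1⊕0⊕0⊕1⊕1⊕1⊕0⊕1⊕0⊕1 = 0
Parity bits p1,p2,p4,p8,p16 = 00110

00110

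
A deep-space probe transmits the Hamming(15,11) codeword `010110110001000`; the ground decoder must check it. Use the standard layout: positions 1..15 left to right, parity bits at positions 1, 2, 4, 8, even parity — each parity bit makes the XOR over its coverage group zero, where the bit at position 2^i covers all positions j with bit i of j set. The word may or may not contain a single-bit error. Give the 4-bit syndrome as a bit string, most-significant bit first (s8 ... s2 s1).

s1: b1⊕b3⊕b5⊕b7⊕b9⊕b11⊕b13⊕b15 = 0⊕0⊕1⊕1⊕0⊕0⊕0⊕0 = 0
s2: b2⊕b3⊕b6⊕b7⊕b10⊕b11⊕b14⊕b15 = 1⊕0⊕0⊕1⊕0⊕0⊕0⊕0 = 0
s4: b4⊕b5⊕b6⊕b7⊕b12⊕b13⊕b14⊕b15 = 1⊕1⊕0⊕1⊕1⊕0⊕0⊕0 = 0
s8: b8⊕b9⊕b10⊕b11⊕b12⊕b13⊕b14⊕b15 = 1⊕0⊕0⊕0⊕1⊕0⊕0⊕0 = 0
Syndrome (s8...s1) = 0000 → position 0 (no error).

0000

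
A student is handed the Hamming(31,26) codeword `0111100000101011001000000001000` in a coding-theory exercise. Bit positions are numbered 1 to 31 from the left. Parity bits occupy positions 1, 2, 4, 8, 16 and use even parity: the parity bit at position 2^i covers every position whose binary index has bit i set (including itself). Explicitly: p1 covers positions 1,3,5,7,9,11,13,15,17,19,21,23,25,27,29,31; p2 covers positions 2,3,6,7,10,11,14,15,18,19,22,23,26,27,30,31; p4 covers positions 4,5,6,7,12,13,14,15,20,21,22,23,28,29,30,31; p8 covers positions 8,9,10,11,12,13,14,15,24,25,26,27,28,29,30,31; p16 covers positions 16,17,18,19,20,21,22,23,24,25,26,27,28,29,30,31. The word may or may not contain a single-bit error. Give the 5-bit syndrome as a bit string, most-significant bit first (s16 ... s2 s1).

10110

s1: b1⊕b3⊕b5⊕b7⊕b9⊕b11⊕b13⊕b15⊕b17⊕b19⊕b21⊕b23⊕b25⊕b27⊕b29⊕b31 = 0⊕1⊕1⊕0⊕0⊕1⊕1⊕1⊕0⊕1⊕0⊕0⊕0⊕0⊕0⊕0 = 0
s2: b2⊕b3⊕b6⊕b7⊕b10⊕b11⊕b14⊕b15⊕b18⊕b19⊕b22⊕b23⊕b26⊕b27⊕b30⊕b31 = 1⊕1⊕0⊕0⊕0⊕1⊕0⊕1⊕0⊕1⊕0⊕0⊕0⊕0⊕0⊕0 = 1
s4: b4⊕b5⊕b6⊕b7⊕b12⊕b13⊕b14⊕b15⊕b20⊕b21⊕b22⊕b23⊕b28⊕b29⊕b30⊕b31 = 1⊕1⊕0⊕0⊕0⊕1⊕0⊕1⊕0⊕0⊕0⊕0⊕1⊕0⊕0⊕0 = 1
s8: b8⊕b9⊕b10⊕b11⊕b12⊕b13⊕b14⊕b15⊕b24⊕b25⊕b26⊕b27⊕b28⊕b29⊕b30⊕b31 = 0⊕0⊕0⊕1⊕0⊕1⊕0⊕1⊕0⊕0⊕0⊕0⊕1⊕0⊕0⊕0 = 0
s16: b16⊕b17⊕b18⊕b19⊕b20⊕b21⊕b22⊕b23⊕b24⊕b25⊕b26⊕b27⊕b28⊕b29⊕b30⊕b31 = 1⊕0⊕0⊕1⊕0⊕0⊕0⊕0⊕0⊕0⊕0⊕0⊕1⊕0⊕0⊕0 = 1
Syndrome (s16...s1) = 10110 → position 22.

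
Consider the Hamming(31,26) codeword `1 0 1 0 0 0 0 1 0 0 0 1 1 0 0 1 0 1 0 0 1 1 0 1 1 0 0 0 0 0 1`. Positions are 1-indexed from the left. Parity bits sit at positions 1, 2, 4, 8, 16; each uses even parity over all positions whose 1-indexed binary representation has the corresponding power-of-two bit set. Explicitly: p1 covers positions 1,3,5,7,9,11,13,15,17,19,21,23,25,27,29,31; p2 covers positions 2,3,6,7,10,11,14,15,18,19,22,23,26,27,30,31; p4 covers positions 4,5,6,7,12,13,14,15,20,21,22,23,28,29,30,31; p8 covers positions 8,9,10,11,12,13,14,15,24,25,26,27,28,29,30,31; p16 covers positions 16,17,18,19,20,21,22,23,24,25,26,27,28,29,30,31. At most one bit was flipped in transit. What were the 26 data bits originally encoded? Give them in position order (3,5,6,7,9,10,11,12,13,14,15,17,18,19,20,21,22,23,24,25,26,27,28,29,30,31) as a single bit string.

10000001100010111011000001

s1: b1⊕b3⊕b5⊕b7⊕b9⊕b11⊕b13⊕b15⊕b17⊕b19⊕b21⊕b23⊕b25⊕b27⊕b29⊕b31 = 1⊕1⊕0⊕0⊕0⊕0⊕1⊕0⊕0⊕0⊕1⊕0⊕1⊕0⊕0⊕1 = 0
s2: b2⊕b3⊕b6⊕b7⊕b10⊕b11⊕b14⊕b15⊕b18⊕b19⊕b22⊕b23⊕b26⊕b27⊕b30⊕b31 = 0⊕1⊕0⊕0⊕0⊕0⊕0⊕0⊕1⊕0⊕1⊕0⊕0⊕0⊕0⊕1 = 0
s4: b4⊕b5⊕b6⊕b7⊕b12⊕b13⊕b14⊕b15⊕b20⊕b21⊕b22⊕b23⊕b28⊕b29⊕b30⊕b31 = 0⊕0⊕0⊕0⊕1⊕1⊕0⊕0⊕0⊕1⊕1⊕0⊕0⊕0⊕0⊕1 = 1
s8: b8⊕b9⊕b10⊕b11⊕b12⊕b13⊕b14⊕b15⊕b24⊕b25⊕b26⊕b27⊕b28⊕b29⊕b30⊕b31 = 1⊕0⊕0⊕0⊕1⊕1⊕0⊕0⊕1⊕1⊕0⊕0⊕0⊕0⊕0⊕1 = 0
s16: b16⊕b17⊕b18⊕b19⊕b20⊕b21⊕b22⊕b23⊕b24⊕b25⊕b26⊕b27⊕b28⊕b29⊕b30⊕b31 = 1⊕0⊕1⊕0⊕0⊕1⊕1⊕0⊕1⊕1⊕0⊕0⊕0⊕0⊕0⊕1 = 1
Syndrome (s16...s1) = 10100 → position 20.
Flip bit 20: corrected codeword = 1010000100011001010111011000001
Data bits at positions 3,5,6,7,9,10,11,12,13,14,15,17,18,19,20,21,22,23,24,25,26,27,28,29,30,31: 10000001100010111011000001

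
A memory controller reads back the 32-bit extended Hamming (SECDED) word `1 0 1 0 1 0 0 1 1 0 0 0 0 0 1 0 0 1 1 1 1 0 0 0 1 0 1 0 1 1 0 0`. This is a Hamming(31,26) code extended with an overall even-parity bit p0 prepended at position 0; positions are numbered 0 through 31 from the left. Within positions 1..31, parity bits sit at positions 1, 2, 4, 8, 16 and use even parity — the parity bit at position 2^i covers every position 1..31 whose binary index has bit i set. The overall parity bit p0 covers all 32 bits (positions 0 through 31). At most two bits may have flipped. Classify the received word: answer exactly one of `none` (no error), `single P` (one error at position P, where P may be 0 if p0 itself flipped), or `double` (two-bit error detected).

s1: b1⊕b3⊕b5⊕b7⊕b9⊕b11⊕b13⊕b15⊕b17⊕b19⊕b21⊕b23⊕b25⊕b27⊕b29⊕b31 = 0⊕0⊕0⊕1⊕0⊕0⊕0⊕0⊕1⊕1⊕0⊕0⊕0⊕0⊕1⊕0 = 0
s2: b2⊕b3⊕b6⊕b7⊕b10⊕b11⊕b14⊕b15⊕b18⊕b19⊕b22⊕b23⊕b26⊕b27⊕b30⊕b31 = 1⊕0⊕0⊕1⊕0⊕0⊕1⊕0⊕1⊕1⊕0⊕0⊕1⊕0⊕0⊕0 = 0
s4: b4⊕b5⊕b6⊕b7⊕b12⊕b13⊕b14⊕b15⊕b20⊕b21⊕b22⊕b23⊕b28⊕b29⊕b30⊕b31 = 1⊕0⊕0⊕1⊕0⊕0⊕1⊕0⊕1⊕0⊕0⊕0⊕1⊕1⊕0⊕0 = 0
s8: b8⊕b9⊕b10⊕b11⊕b12⊕b13⊕b14⊕b15⊕b24⊕b25⊕b26⊕b27⊕b28⊕b29⊕b30⊕b31 = 1⊕0⊕0⊕0⊕0⊕0⊕1⊕0⊕1⊕0⊕1⊕0⊕1⊕1⊕0⊕0 = 0
s16: b16⊕b17⊕b18⊕b19⊕b20⊕b21⊕b22⊕b23⊕b24⊕b25⊕b26⊕b27⊕b28⊕b29⊕b30⊕b31 = 0⊕1⊕1⊕1⊕1⊕0⊕0⊕0⊕1⊕0⊕1⊕0⊕1⊕1⊕0⊕0 = 0
Syndrome (s16...s1) = 00000 → position 0 (no error).
Overall parity (XOR of all 32 bits, including p0): 1⊕0⊕1⊕0⊕1⊕0⊕0⊕1⊕1⊕0⊕0⊕0⊕0⊕0⊕1⊕0⊕0⊕1⊕1⊕1⊕1⊕0⊕0⊕0⊕1⊕0⊕1⊕0⊕1⊕1⊕0⊕0 = 0
Overall=0, syndrome position=0 → no error.

none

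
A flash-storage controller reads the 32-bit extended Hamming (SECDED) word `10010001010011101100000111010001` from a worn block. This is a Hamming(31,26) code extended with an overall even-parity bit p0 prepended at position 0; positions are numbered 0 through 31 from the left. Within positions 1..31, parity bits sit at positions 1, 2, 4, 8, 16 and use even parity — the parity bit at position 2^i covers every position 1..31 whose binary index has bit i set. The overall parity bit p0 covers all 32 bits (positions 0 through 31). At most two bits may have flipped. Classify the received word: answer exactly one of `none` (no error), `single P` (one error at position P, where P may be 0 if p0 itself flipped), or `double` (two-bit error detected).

s1: b1⊕b3⊕b5⊕b7⊕b9⊕b11⊕b13⊕b15⊕b17⊕b19⊕b21⊕b23⊕b25⊕b27⊕b29⊕b31 = 0⊕1⊕0⊕1⊕1⊕0⊕1⊕0⊕1⊕0⊕0⊕1⊕1⊕1⊕0⊕1 = 1
s2: b2⊕b3⊕b6⊕b7⊕b10⊕b11⊕b14⊕b15⊕b18⊕b19⊕b22⊕b23⊕b26⊕b27⊕b30⊕b31 = 0⊕1⊕0⊕1⊕0⊕0⊕1⊕0⊕0⊕0⊕0⊕1⊕0⊕1⊕0⊕1 = 0
s4: b4⊕b5⊕b6⊕b7⊕b12⊕b13⊕b14⊕b15⊕b20⊕b21⊕b22⊕b23⊕b28⊕b29⊕b30⊕b31 = 0⊕0⊕0⊕1⊕1⊕1⊕1⊕0⊕0⊕0⊕0⊕1⊕0⊕0⊕0⊕1 = 0
s8: b8⊕b9⊕b10⊕b11⊕b12⊕b13⊕b14⊕b15⊕b24⊕b25⊕b26⊕b27⊕b28⊕b29⊕b30⊕b31 = 0⊕1⊕0⊕0⊕1⊕1⊕1⊕0⊕1⊕1⊕0⊕1⊕0⊕0⊕0⊕1 = 0
s16: b16⊕b17⊕b18⊕b19⊕b20⊕b21⊕b22⊕b23⊕b24⊕b25⊕b26⊕b27⊕b28⊕b29⊕b30⊕b31 = 1⊕1⊕0⊕0⊕0⊕0⊕0⊕1⊕1⊕1⊕0⊕1⊕0⊕0⊕0⊕1 = 1
Syndrome (s16...s1) = 10001 → position 17.
Overall parity (XOR of all 32 bits, including p0): 1⊕0⊕0⊕1⊕0⊕0⊕0⊕1⊕0⊕1⊕0⊕0⊕1⊕1⊕1⊕0⊕1⊕1⊕0⊕0⊕0⊕0⊕0⊕1⊕1⊕1⊕0⊕1⊕0⊕0⊕0⊕1 = 0
Overall=0, syndrome position=17 → double-bit error detected (uncorrectable).

double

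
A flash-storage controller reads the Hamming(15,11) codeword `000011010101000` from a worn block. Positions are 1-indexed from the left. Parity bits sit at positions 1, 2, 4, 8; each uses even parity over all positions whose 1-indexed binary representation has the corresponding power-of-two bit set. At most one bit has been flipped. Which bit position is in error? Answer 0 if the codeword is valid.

s1: b1⊕b3⊕b5⊕b7⊕b9⊕b11⊕b13⊕b15 = 0⊕0⊕1⊕0⊕0⊕0⊕0⊕0 = 1
s2: b2⊕b3⊕b6⊕b7⊕b10⊕b11⊕b14⊕b15 = 0⊕0⊕1⊕0⊕1⊕0⊕0⊕0 = 0
s4: b4⊕b5⊕b6⊕b7⊕b12⊕b13⊕b14⊕b15 = 0⊕1⊕1⊕0⊕1⊕0⊕0⊕0 = 1
s8: b8⊕b9⊕b10⊕b11⊕b12⊕b13⊕b14⊕b15 = 1⊕0⊕1⊕0⊕1⊕0⊕0⊕0 = 1
Syndrome (s8...s1) = 1101 → position 13.

13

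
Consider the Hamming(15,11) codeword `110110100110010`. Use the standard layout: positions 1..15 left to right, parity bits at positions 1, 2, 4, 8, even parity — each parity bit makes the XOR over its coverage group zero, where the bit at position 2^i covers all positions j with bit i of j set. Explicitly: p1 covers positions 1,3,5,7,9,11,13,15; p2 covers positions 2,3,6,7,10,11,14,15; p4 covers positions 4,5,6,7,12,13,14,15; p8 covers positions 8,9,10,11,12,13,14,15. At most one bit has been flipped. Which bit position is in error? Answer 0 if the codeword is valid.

10

s1: b1⊕b3⊕b5⊕b7⊕b9⊕b11⊕b13⊕b15 = 1⊕0⊕1⊕1⊕0⊕1⊕0⊕0 = 0
s2: b2⊕b3⊕b6⊕b7⊕b10⊕b11⊕b14⊕b15 = 1⊕0⊕0⊕1⊕1⊕1⊕1⊕0 = 1
s4: b4⊕b5⊕b6⊕b7⊕b12⊕b13⊕b14⊕b15 = 1⊕1⊕0⊕1⊕0⊕0⊕1⊕0 = 0
s8: b8⊕b9⊕b10⊕b11⊕b12⊕b13⊕b14⊕b15 = 0⊕0⊕1⊕1⊕0⊕0⊕1⊕0 = 1
Syndrome (s8...s1) = 1010 → position 10.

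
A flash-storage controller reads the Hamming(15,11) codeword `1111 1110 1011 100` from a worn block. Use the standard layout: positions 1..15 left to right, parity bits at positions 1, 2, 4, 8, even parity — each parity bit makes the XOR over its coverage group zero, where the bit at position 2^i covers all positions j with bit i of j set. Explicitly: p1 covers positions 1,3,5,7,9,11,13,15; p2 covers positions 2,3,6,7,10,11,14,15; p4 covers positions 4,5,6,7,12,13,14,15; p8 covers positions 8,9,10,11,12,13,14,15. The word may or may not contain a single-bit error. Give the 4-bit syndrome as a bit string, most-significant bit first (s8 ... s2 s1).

0011

s1: b1⊕b3⊕b5⊕b7⊕b9⊕b11⊕b13⊕b15 = 1⊕1⊕1⊕1⊕1⊕1⊕1⊕0 = 1
s2: b2⊕b3⊕b6⊕b7⊕b10⊕b11⊕b14⊕b15 = 1⊕1⊕1⊕1⊕0⊕1⊕0⊕0 = 1
s4: b4⊕b5⊕b6⊕b7⊕b12⊕b13⊕b14⊕b15 = 1⊕1⊕1⊕1⊕1⊕1⊕0⊕0 = 0
s8: b8⊕b9⊕b10⊕b11⊕b12⊕b13⊕b14⊕b15 = 0⊕1⊕0⊕1⊕1⊕1⊕0⊕0 = 0
Syndrome (s8...s1) = 0011 → position 3.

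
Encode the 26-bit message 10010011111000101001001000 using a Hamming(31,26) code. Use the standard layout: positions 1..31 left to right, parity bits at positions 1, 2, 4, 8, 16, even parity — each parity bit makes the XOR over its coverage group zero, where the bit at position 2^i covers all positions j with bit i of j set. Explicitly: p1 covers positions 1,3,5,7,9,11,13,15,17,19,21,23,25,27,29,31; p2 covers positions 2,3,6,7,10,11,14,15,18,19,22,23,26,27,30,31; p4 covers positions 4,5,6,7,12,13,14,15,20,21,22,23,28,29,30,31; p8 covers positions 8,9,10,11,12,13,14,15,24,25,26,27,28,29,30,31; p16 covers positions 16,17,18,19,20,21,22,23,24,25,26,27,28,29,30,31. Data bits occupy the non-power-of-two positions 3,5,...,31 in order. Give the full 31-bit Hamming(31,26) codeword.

Place data bits at non-power-of-two positions: b3=1, b5=0, b6=0, b7=1, b9=0, b10=0, b11=1, b12=1, b13=1, b14=1, b15=1, b17=0, b18=0, b19=0, b20=1, b21=0, b22=1, b23=0, b24=0, b25=1, b26=0, b27=0, b28=1, b29=0, b30=0, b31=0.
p1 = XOR of data positions {3,5,7,9,11,13,15,17,19,21,23,25,27,29,31} = 1⊕0⊕1⊕0⊕1⊕1⊕1⊕0⊕0⊕0⊕0⊕1⊕0⊕0⊕0 = 0
p2 = XOR of data positions {3,6,7,10,11,14,15,18,19,22,23,26,27,30,31} = 1⊕0⊕1⊕0⊕1⊕1⊕1⊕0⊕0⊕1⊕0⊕0⊕0⊕0⊕0 = 0
p4 = XOR of data positions {5,6,7,12,13,14,15,20,21,22,23,28,29,30,31} = 0⊕0⊕1⊕1⊕1⊕1⊕1⊕1⊕0⊕1⊕0⊕1⊕0⊕0⊕0 = 0
p8 = XOR of data positions {9,10,11,12,13,14,15,24,25,26,27,28,29,30,31} = 0⊕0⊕1⊕1⊕1⊕1⊕1⊕0⊕1⊕0⊕0⊕1⊕0⊕0⊕0 = 1
p16 = XOR of data positions {17,18,19,20,21,22,23,24,25,26,27,28,29,30,31} = 0⊕0⊕0⊕1⊕0⊕1⊕0⊕0⊕1⊕0⊕0⊕1⊕0⊕0⊕0 = 0
Codeword b1..b31 = 0010001100111110000101001001000

0010001100111110000101001001000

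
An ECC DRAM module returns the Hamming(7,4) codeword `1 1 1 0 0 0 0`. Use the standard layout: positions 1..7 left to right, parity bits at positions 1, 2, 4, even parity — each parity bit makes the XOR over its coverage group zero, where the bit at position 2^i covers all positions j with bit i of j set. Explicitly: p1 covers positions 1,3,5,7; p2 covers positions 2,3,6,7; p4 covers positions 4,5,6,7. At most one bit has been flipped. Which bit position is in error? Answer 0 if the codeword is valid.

s1: b1⊕b3⊕b5⊕b7 = 1⊕1⊕0⊕0 = 0
s2: b2⊕b3⊕b6⊕b7 = 1⊕1⊕0⊕0 = 0
s4: b4⊕b5⊕b6⊕b7 = 0⊕0⊕0⊕0 = 0
Syndrome (s4...s1) = 000 → position 0 (no error).

0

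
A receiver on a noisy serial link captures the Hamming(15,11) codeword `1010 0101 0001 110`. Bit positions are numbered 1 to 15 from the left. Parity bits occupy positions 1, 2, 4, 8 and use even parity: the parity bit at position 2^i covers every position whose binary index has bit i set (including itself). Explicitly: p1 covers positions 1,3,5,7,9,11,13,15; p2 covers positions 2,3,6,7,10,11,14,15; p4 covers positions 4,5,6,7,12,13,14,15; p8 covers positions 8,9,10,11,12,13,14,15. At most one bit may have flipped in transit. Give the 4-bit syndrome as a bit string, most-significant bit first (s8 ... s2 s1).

0011

s1: b1⊕b3⊕b5⊕b7⊕b9⊕b11⊕b13⊕b15 = 1⊕1⊕0⊕0⊕0⊕0⊕1⊕0 = 1
s2: b2⊕b3⊕b6⊕b7⊕b10⊕b11⊕b14⊕b15 = 0⊕1⊕1⊕0⊕0⊕0⊕1⊕0 = 1
s4: b4⊕b5⊕b6⊕b7⊕b12⊕b13⊕b14⊕b15 = 0⊕0⊕1⊕0⊕1⊕1⊕1⊕0 = 0
s8: b8⊕b9⊕b10⊕b11⊕b12⊕b13⊕b14⊕b15 = 1⊕0⊕0⊕0⊕1⊕1⊕1⊕0 = 0
Syndrome (s8...s1) = 0011 → position 3.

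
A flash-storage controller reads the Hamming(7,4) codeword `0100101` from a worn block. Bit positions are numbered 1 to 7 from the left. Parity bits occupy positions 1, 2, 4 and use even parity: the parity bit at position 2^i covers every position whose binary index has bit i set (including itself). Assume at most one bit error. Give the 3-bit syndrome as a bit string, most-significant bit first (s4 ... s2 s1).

000

s1: b1⊕b3⊕b5⊕b7 = 0⊕0⊕1⊕1 = 0
s2: b2⊕b3⊕b6⊕b7 = 1⊕0⊕0⊕1 = 0
s4: b4⊕b5⊕b6⊕b7 = 0⊕1⊕0⊕1 = 0
Syndrome (s4...s1) = 000 → position 0 (no error).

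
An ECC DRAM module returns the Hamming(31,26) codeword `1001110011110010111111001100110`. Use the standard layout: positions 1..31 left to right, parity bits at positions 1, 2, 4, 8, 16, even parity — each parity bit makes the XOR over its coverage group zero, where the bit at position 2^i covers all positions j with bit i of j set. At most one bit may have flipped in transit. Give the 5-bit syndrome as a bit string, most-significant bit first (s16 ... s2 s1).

s1: b1⊕b3⊕b5⊕b7⊕b9⊕b11⊕b13⊕b15⊕b17⊕b19⊕b21⊕b23⊕b25⊕b27⊕b29⊕b31 = 1⊕0⊕1⊕0⊕1⊕1⊕0⊕1⊕1⊕1⊕1⊕0⊕1⊕0⊕1⊕0 = 0
s2: b2⊕b3⊕b6⊕b7⊕b10⊕b11⊕b14⊕b15⊕b18⊕b19⊕b22⊕b23⊕b26⊕b27⊕b30⊕b31 = 0⊕0⊕1⊕0⊕1⊕1⊕0⊕1⊕1⊕1⊕1⊕0⊕1⊕0⊕1⊕0 = 1
s4: b4⊕b5⊕b6⊕b7⊕b12⊕b13⊕b14⊕b15⊕b20⊕b21⊕b22⊕b23⊕b28⊕b29⊕b30⊕b31 = 1⊕1⊕1⊕0⊕1⊕0⊕0⊕1⊕1⊕1⊕1⊕0⊕0⊕1⊕1⊕0 = 0
s8: b8⊕b9⊕b10⊕b11⊕b12⊕b13⊕b14⊕b15⊕b24⊕b25⊕b26⊕b27⊕b28⊕b29⊕b30⊕b31 = 0⊕1⊕1⊕1⊕1⊕0⊕0⊕1⊕0⊕1⊕1⊕0⊕0⊕1⊕1⊕0 = 1
s16: b16⊕b17⊕b18⊕b19⊕b20⊕b21⊕b22⊕b23⊕b24⊕b25⊕b26⊕b27⊕b28⊕b29⊕b30⊕b31 = 0⊕1⊕1⊕1⊕1⊕1⊕1⊕0⊕0⊕1⊕1⊕0⊕0⊕1⊕1⊕0 = 0
Syndrome (s16...s1) = 01010 → position 10.

01010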